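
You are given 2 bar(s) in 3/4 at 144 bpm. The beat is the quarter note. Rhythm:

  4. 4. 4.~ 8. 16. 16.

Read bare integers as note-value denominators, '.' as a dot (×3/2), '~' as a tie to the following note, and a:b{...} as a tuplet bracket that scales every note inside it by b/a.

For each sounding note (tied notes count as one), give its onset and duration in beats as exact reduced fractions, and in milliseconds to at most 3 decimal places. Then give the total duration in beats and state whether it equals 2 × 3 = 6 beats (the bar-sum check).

1) 0.0ms=0b +625.0ms=3/2b
2) 625.0ms=3/2b +625.0ms=3/2b
3) 1250.0ms=3b +937.5ms=9/4b
4) 2187.5ms=21/4b +156.25ms=3/8b
5) 2343.75ms=45/8b +156.25ms=3/8b
Σ=6b of 6 (144bpm 3/4) — PASS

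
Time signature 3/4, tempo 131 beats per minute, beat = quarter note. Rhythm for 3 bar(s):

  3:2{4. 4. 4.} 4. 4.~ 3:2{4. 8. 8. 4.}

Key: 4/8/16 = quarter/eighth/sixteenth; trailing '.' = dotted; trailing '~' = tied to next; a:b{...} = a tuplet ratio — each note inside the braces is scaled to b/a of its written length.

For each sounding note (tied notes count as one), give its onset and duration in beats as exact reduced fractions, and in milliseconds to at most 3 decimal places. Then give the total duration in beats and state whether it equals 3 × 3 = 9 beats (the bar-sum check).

1) 0.0ms=0b +458.015ms=1b
2) 458.015ms=1b +458.015ms=1b
3) 916.031ms=2b +458.015ms=1b
4) 1374.046ms=3b +687.023ms=3/2b
5) 2061.069ms=9/2b +1145.038ms=5/2b
6) 3206.107ms=7b +229.008ms=1/2b
7) 3435.115ms=15/2b +229.008ms=1/2b
8) 3664.122ms=8b +458.015ms=1b
Σ=9b of 9 (131bpm 3/4) — PASS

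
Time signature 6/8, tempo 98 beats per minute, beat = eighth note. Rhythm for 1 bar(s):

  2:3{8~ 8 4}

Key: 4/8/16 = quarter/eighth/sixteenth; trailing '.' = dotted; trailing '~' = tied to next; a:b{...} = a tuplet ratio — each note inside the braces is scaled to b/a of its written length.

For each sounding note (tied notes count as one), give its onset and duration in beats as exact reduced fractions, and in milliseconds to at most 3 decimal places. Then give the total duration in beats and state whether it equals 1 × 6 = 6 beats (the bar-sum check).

1) 0.0ms=0b +1836.735ms=3b
2) 1836.735ms=3b +1836.735ms=3b
Σ=6b of 6 (98bpm 6/8) — PASS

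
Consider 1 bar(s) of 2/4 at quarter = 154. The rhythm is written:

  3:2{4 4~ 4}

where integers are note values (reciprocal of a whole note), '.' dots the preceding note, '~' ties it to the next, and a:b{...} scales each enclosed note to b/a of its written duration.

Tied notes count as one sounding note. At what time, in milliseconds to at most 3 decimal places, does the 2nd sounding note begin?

1. 0.0ms @ 0 + 259.74ms (2/3)
2. 259.74ms @ 2/3 + 519.481ms (4/3)

note 2 onset = 2/3b = 259.74ms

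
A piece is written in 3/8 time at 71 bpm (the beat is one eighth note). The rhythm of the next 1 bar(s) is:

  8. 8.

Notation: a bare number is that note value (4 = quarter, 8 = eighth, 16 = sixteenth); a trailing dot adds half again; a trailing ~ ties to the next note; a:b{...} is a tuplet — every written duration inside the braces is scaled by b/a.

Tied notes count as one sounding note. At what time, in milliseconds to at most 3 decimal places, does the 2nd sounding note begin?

note 2 onset = 3/2b = 1267.606ms

1. 0.0ms @ 0 + 1267.606ms (3/2)
2. 1267.606ms @ 3/2 + 1267.606ms (3/2)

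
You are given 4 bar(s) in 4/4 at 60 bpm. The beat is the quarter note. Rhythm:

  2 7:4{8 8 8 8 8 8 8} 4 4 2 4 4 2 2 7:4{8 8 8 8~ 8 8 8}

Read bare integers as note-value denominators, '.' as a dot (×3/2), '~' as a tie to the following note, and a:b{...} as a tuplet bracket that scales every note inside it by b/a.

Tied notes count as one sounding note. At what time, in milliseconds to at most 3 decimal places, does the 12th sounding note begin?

1. 0.0ms @ 0 + 2000.0ms (2)
2. 2000.0ms @ 2 + 285.714ms (2/7)
3. 2285.714ms @ 16/7 + 285.714ms (2/7)
4. 2571.429ms @ 18/7 + 285.714ms (2/7)
5. 2857.143ms @ 20/7 + 285.714ms (2/7)
6. 3142.857ms @ 22/7 + 285.714ms (2/7)
7. 3428.571ms @ 24/7 + 285.714ms (2/7)
8. 3714.286ms @ 26/7 + 285.714ms (2/7)
9. 4000.0ms @ 4 + 1000.0ms (1)
10. 5000.0ms @ 5 + 1000.0ms (1)
11. 6000.0ms @ 6 + 2000.0ms (2)
12. 8000.0ms @ 8 + 1000.0ms (1)
13. 9000.0ms @ 9 + 1000.0ms (1)
14. 10000.0ms @ 10 + 2000.0ms (2)
15. 12000.0ms @ 12 + 2000.0ms (2)
16. 14000.0ms @ 14 + 285.714ms (2/7)
17. 14285.714ms @ 100/7 + 285.714ms (2/7)
18. 14571.429ms @ 102/7 + 285.714ms (2/7)
19. 14857.143ms @ 104/7 + 571.429ms (4/7)
20. 15428.571ms @ 108/7 + 285.714ms (2/7)
21. 15714.286ms @ 110/7 + 285.714ms (2/7)

note 12 onset = 8b = 8000.0ms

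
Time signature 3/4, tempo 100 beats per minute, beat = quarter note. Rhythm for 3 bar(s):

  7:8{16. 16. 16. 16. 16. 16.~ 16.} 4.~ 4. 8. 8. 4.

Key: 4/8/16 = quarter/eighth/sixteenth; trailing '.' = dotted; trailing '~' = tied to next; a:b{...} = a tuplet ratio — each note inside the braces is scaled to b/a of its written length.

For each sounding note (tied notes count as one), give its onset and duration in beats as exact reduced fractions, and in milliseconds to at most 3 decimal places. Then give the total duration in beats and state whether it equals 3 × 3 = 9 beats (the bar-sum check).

1) 0.0ms=0b +257.143ms=3/7b
2) 257.143ms=3/7b +257.143ms=3/7b
3) 514.286ms=6/7b +257.143ms=3/7b
4) 771.429ms=9/7b +257.143ms=3/7b
5) 1028.571ms=12/7b +257.143ms=3/7b
6) 1285.714ms=15/7b +514.286ms=6/7b
7) 1800.0ms=3b +1800.0ms=3b
8) 3600.0ms=6b +450.0ms=3/4b
9) 4050.0ms=27/4b +450.0ms=3/4b
10) 4500.0ms=15/2b +900.0ms=3/2b
Σ=9b of 9 (100bpm 3/4) — PASS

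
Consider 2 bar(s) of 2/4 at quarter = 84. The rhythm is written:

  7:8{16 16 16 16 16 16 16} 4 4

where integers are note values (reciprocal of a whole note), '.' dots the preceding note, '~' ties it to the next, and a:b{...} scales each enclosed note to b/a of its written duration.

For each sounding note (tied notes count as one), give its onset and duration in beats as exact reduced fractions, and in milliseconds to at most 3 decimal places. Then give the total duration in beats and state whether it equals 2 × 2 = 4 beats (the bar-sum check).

1) 0.0ms=0b +204.082ms=2/7b
2) 204.082ms=2/7b +204.082ms=2/7b
3) 408.163ms=4/7b +204.082ms=2/7b
4) 612.245ms=6/7b +204.082ms=2/7b
5) 816.327ms=8/7b +204.082ms=2/7b
6) 1020.408ms=10/7b +204.082ms=2/7b
7) 1224.49ms=12/7b +204.082ms=2/7b
8) 1428.571ms=2b +714.286ms=1b
9) 2142.857ms=3b +714.286ms=1b
Σ=4b of 4 (84bpm 2/4) — PASS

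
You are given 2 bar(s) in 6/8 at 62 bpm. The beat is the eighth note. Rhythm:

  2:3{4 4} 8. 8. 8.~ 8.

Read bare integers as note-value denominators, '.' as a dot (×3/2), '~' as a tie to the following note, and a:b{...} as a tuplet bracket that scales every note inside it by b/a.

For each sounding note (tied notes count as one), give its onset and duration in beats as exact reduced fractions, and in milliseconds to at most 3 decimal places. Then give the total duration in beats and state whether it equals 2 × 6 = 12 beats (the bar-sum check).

1) 0.0ms=0b +2903.226ms=3b
2) 2903.226ms=3b +2903.226ms=3b
3) 5806.452ms=6b +1451.613ms=3/2b
4) 7258.065ms=15/2b +1451.613ms=3/2b
5) 8709.677ms=9b +2903.226ms=3b
Σ=12b of 12 (62bpm 6/8) — PASS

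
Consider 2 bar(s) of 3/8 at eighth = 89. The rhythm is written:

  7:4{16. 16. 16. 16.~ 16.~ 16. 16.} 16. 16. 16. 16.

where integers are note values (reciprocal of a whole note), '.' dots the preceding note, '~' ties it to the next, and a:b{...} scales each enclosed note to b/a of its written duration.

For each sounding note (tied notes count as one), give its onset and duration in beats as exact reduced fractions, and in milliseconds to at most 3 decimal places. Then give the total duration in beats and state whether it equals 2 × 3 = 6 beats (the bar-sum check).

1) 0.0ms=0b +288.925ms=3/7b
2) 288.925ms=3/7b +288.925ms=3/7b
3) 577.849ms=6/7b +288.925ms=3/7b
4) 866.774ms=9/7b +866.774ms=9/7b
5) 1733.547ms=18/7b +288.925ms=3/7b
6) 2022.472ms=3b +505.618ms=3/4b
7) 2528.09ms=15/4b +505.618ms=3/4b
8) 3033.708ms=9/2b +505.618ms=3/4b
9) 3539.326ms=21/4b +505.618ms=3/4b
Σ=6b of 6 (89bpm 3/8) — PASS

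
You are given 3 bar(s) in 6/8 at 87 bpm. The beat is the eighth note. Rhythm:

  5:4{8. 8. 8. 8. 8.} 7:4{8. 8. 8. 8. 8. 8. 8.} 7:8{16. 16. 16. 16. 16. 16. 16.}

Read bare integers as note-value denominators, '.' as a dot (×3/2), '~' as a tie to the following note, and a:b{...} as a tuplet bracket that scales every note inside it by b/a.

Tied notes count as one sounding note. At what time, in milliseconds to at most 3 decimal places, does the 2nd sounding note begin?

note 2 onset = 6/5b = 827.586ms

1. 0.0ms @ 0 + 827.586ms (6/5)
2. 827.586ms @ 6/5 + 827.586ms (6/5)
3. 1655.172ms @ 12/5 + 827.586ms (6/5)
4. 2482.759ms @ 18/5 + 827.586ms (6/5)
5. 3310.345ms @ 24/5 + 827.586ms (6/5)
6. 4137.931ms @ 6 + 591.133ms (6/7)
7. 4729.064ms @ 48/7 + 591.133ms (6/7)
8. 5320.197ms @ 54/7 + 591.133ms (6/7)
9. 5911.33ms @ 60/7 + 591.133ms (6/7)
10. 6502.463ms @ 66/7 + 591.133ms (6/7)
11. 7093.596ms @ 72/7 + 591.133ms (6/7)
12. 7684.729ms @ 78/7 + 591.133ms (6/7)
13. 8275.862ms @ 12 + 591.133ms (6/7)
14. 8866.995ms @ 90/7 + 591.133ms (6/7)
15. 9458.128ms @ 96/7 + 591.133ms (6/7)
16. 10049.261ms @ 102/7 + 591.133ms (6/7)
17. 10640.394ms @ 108/7 + 591.133ms (6/7)
18. 11231.527ms @ 114/7 + 591.133ms (6/7)
19. 11822.66ms @ 120/7 + 591.133ms (6/7)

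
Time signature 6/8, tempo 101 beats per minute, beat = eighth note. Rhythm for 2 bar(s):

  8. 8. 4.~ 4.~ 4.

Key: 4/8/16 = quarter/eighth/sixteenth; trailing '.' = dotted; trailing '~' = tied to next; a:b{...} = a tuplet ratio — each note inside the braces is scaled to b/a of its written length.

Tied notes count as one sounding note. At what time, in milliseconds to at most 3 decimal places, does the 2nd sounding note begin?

note 2 onset = 3/2b = 891.089ms

1. 0.0ms @ 0 + 891.089ms (3/2)
2. 891.089ms @ 3/2 + 891.089ms (3/2)
3. 1782.178ms @ 3 + 5346.535ms (9)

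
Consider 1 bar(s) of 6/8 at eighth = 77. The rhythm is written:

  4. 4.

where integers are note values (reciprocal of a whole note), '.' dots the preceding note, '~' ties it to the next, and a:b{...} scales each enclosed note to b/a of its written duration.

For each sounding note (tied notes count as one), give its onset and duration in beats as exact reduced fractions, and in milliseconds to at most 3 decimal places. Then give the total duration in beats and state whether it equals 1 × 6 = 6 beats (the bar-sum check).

1) 0.0ms=0b +2337.662ms=3b
2) 2337.662ms=3b +2337.662ms=3b
Σ=6b of 6 (77bpm 6/8) — PASS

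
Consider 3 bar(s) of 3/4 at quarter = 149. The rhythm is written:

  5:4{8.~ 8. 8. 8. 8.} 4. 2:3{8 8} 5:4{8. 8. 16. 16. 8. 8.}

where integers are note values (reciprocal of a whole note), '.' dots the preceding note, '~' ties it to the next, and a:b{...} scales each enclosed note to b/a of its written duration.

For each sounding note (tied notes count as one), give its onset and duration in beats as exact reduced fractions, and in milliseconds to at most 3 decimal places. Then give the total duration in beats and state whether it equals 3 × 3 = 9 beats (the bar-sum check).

1) 0.0ms=0b +483.221ms=6/5b
2) 483.221ms=6/5b +241.611ms=3/5b
3) 724.832ms=9/5b +241.611ms=3/5b
4) 966.443ms=12/5b +241.611ms=3/5b
5) 1208.054ms=3b +604.027ms=3/2b
6) 1812.081ms=9/2b +302.013ms=3/4b
7) 2114.094ms=21/4b +302.013ms=3/4b
8) 2416.107ms=6b +241.611ms=3/5b
9) 2657.718ms=33/5b +241.611ms=3/5b
10) 2899.329ms=36/5b +120.805ms=3/10b
11) 3020.134ms=15/2b +120.805ms=3/10b
12) 3140.94ms=39/5b +241.611ms=3/5b
13) 3382.55ms=42/5b +241.611ms=3/5b
Σ=9b of 9 (149bpm 3/4) — PASS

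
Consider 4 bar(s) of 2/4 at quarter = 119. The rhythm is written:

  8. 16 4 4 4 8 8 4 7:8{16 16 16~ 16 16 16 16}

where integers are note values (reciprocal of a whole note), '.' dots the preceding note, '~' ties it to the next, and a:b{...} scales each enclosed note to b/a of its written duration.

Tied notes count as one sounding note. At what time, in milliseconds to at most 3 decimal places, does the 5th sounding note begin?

1. 0.0ms @ 0 + 378.151ms (3/4)
2. 378.151ms @ 3/4 + 126.05ms (1/4)
3. 504.202ms @ 1 + 504.202ms (1)
4. 1008.403ms @ 2 + 504.202ms (1)
5. 1512.605ms @ 3 + 504.202ms (1)
6. 2016.807ms @ 4 + 252.101ms (1/2)
7. 2268.908ms @ 9/2 + 252.101ms (1/2)
8. 2521.008ms @ 5 + 504.202ms (1)
9. 3025.21ms @ 6 + 144.058ms (2/7)
10. 3169.268ms @ 44/7 + 144.058ms (2/7)
11. 3313.325ms @ 46/7 + 288.115ms (4/7)
12. 3601.441ms @ 50/7 + 144.058ms (2/7)
13. 3745.498ms @ 52/7 + 144.058ms (2/7)
14. 3889.556ms @ 54/7 + 144.058ms (2/7)

note 5 onset = 3b = 1512.605ms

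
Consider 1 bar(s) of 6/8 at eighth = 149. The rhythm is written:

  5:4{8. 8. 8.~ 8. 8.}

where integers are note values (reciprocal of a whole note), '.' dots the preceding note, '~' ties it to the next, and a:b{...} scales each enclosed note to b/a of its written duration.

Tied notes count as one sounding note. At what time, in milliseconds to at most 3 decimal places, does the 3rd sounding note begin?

1. 0.0ms @ 0 + 483.221ms (6/5)
2. 483.221ms @ 6/5 + 483.221ms (6/5)
3. 966.443ms @ 12/5 + 966.443ms (12/5)
4. 1932.886ms @ 24/5 + 483.221ms (6/5)

note 3 onset = 12/5b = 966.443ms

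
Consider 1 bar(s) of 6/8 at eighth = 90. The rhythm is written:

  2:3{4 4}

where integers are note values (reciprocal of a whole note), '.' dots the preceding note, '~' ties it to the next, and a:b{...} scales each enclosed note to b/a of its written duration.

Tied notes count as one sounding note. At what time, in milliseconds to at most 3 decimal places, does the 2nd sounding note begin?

note 2 onset = 3b = 2000.0ms

1. 0.0ms @ 0 + 2000.0ms (3)
2. 2000.0ms @ 3 + 2000.0ms (3)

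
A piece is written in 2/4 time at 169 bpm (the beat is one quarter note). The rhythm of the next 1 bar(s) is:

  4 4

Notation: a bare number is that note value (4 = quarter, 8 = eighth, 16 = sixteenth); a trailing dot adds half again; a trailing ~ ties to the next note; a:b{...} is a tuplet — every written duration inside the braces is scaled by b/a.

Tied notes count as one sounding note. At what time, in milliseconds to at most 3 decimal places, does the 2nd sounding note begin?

1. 0.0ms @ 0 + 355.03ms (1)
2. 355.03ms @ 1 + 355.03ms (1)

note 2 onset = 1b = 355.03ms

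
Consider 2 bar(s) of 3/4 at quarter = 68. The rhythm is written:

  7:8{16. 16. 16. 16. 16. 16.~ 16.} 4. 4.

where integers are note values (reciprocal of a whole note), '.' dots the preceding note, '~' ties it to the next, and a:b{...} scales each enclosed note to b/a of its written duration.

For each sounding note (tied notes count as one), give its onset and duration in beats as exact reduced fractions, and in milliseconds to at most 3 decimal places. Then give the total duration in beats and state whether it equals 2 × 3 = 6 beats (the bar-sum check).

1) 0.0ms=0b +378.151ms=3/7b
2) 378.151ms=3/7b +378.151ms=3/7b
3) 756.303ms=6/7b +378.151ms=3/7b
4) 1134.454ms=9/7b +378.151ms=3/7b
5) 1512.605ms=12/7b +378.151ms=3/7b
6) 1890.756ms=15/7b +756.303ms=6/7b
7) 2647.059ms=3b +1323.529ms=3/2b
8) 3970.588ms=9/2b +1323.529ms=3/2b
Σ=6b of 6 (68bpm 3/4) — PASS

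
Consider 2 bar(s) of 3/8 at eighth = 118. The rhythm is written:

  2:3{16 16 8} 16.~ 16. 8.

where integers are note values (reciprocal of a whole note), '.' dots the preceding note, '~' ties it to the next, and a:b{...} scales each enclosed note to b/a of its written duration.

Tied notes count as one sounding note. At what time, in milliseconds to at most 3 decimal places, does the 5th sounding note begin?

1. 0.0ms @ 0 + 381.356ms (3/4)
2. 381.356ms @ 3/4 + 381.356ms (3/4)
3. 762.712ms @ 3/2 + 762.712ms (3/2)
4. 1525.424ms @ 3 + 762.712ms (3/2)
5. 2288.136ms @ 9/2 + 762.712ms (3/2)

note 5 onset = 9/2b = 2288.136ms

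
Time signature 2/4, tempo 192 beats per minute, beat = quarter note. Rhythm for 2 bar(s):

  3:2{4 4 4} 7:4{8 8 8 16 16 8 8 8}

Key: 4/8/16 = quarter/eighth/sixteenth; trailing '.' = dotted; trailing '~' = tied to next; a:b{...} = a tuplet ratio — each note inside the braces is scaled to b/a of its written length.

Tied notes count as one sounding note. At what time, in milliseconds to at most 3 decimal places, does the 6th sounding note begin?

note 6 onset = 18/7b = 803.571ms

1. 0.0ms @ 0 + 208.333ms (2/3)
2. 208.333ms @ 2/3 + 208.333ms (2/3)
3. 416.667ms @ 4/3 + 208.333ms (2/3)
4. 625.0ms @ 2 + 89.286ms (2/7)
5. 714.286ms @ 16/7 + 89.286ms (2/7)
6. 803.571ms @ 18/7 + 89.286ms (2/7)
7. 892.857ms @ 20/7 + 44.643ms (1/7)
8. 937.5ms @ 3 + 44.643ms (1/7)
9. 982.143ms @ 22/7 + 89.286ms (2/7)
10. 1071.429ms @ 24/7 + 89.286ms (2/7)
11. 1160.714ms @ 26/7 + 89.286ms (2/7)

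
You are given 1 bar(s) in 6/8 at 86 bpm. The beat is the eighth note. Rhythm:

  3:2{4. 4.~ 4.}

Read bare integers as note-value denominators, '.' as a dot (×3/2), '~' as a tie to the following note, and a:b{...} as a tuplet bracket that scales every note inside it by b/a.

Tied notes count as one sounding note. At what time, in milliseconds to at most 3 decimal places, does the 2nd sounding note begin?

1. 0.0ms @ 0 + 1395.349ms (2)
2. 1395.349ms @ 2 + 2790.698ms (4)

note 2 onset = 2b = 1395.349ms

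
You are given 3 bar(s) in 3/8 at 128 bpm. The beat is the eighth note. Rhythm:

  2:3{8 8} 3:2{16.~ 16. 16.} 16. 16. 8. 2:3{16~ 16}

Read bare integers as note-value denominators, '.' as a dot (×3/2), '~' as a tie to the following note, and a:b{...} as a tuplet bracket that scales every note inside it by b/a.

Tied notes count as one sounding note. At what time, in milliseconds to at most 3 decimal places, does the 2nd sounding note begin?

note 2 onset = 3/2b = 703.125ms

1. 0.0ms @ 0 + 703.125ms (3/2)
2. 703.125ms @ 3/2 + 703.125ms (3/2)
3. 1406.25ms @ 3 + 468.75ms (1)
4. 1875.0ms @ 4 + 234.375ms (1/2)
5. 2109.375ms @ 9/2 + 351.562ms (3/4)
6. 2460.938ms @ 21/4 + 351.562ms (3/4)
7. 2812.5ms @ 6 + 703.125ms (3/2)
8. 3515.625ms @ 15/2 + 703.125ms (3/2)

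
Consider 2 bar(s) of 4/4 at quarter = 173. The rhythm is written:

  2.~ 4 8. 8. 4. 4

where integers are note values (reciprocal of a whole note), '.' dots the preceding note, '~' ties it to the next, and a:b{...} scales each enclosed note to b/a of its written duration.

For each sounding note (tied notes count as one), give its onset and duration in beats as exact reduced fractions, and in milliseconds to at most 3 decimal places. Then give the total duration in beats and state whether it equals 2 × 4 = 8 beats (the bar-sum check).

1) 0.0ms=0b +1387.283ms=4b
2) 1387.283ms=4b +260.116ms=3/4b
3) 1647.399ms=19/4b +260.116ms=3/4b
4) 1907.514ms=11/2b +520.231ms=3/2b
5) 2427.746ms=7b +346.821ms=1b
Σ=8b of 8 (173bpm 4/4) — PASS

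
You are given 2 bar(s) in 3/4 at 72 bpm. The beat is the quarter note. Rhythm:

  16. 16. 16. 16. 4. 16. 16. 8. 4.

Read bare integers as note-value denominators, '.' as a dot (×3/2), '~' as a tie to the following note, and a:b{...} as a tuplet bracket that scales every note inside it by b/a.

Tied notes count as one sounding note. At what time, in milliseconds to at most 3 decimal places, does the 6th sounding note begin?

note 6 onset = 3b = 2500.0ms

1. 0.0ms @ 0 + 312.5ms (3/8)
2. 312.5ms @ 3/8 + 312.5ms (3/8)
3. 625.0ms @ 3/4 + 312.5ms (3/8)
4. 937.5ms @ 9/8 + 312.5ms (3/8)
5. 1250.0ms @ 3/2 + 1250.0ms (3/2)
6. 2500.0ms @ 3 + 312.5ms (3/8)
7. 2812.5ms @ 27/8 + 312.5ms (3/8)
8. 3125.0ms @ 15/4 + 625.0ms (3/4)
9. 3750.0ms @ 9/2 + 1250.0ms (3/2)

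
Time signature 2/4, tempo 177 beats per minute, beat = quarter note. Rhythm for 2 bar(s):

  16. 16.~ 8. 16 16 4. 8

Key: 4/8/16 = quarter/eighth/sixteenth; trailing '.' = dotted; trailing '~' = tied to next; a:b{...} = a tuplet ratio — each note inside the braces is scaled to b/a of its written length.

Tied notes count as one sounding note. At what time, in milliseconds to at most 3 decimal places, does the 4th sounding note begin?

note 4 onset = 7/4b = 593.22ms

1. 0.0ms @ 0 + 127.119ms (3/8)
2. 127.119ms @ 3/8 + 381.356ms (9/8)
3. 508.475ms @ 3/2 + 84.746ms (1/4)
4. 593.22ms @ 7/4 + 84.746ms (1/4)
5. 677.966ms @ 2 + 508.475ms (3/2)
6. 1186.441ms @ 7/2 + 169.492ms (1/2)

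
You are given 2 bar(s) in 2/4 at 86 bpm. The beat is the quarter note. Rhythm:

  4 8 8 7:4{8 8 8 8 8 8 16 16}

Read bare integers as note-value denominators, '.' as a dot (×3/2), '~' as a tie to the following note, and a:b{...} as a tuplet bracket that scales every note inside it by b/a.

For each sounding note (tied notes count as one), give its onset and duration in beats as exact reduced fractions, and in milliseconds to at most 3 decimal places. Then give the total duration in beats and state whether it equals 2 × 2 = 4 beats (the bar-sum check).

1) 0.0ms=0b +697.674ms=1b
2) 697.674ms=1b +348.837ms=1/2b
3) 1046.512ms=3/2b +348.837ms=1/2b
4) 1395.349ms=2b +199.336ms=2/7b
5) 1594.684ms=16/7b +199.336ms=2/7b
6) 1794.02ms=18/7b +199.336ms=2/7b
7) 1993.355ms=20/7b +199.336ms=2/7b
8) 2192.691ms=22/7b +199.336ms=2/7b
9) 2392.027ms=24/7b +199.336ms=2/7b
10) 2591.362ms=26/7b +99.668ms=1/7b
11) 2691.03ms=27/7b +99.668ms=1/7b
Σ=4b of 4 (86bpm 2/4) — PASS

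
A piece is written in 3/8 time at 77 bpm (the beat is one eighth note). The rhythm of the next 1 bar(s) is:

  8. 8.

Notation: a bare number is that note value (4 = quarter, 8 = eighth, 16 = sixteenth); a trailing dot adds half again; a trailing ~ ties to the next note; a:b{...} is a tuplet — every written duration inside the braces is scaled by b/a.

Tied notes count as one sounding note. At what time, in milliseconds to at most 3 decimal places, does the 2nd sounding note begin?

1. 0.0ms @ 0 + 1168.831ms (3/2)
2. 1168.831ms @ 3/2 + 1168.831ms (3/2)

note 2 onset = 3/2b = 1168.831ms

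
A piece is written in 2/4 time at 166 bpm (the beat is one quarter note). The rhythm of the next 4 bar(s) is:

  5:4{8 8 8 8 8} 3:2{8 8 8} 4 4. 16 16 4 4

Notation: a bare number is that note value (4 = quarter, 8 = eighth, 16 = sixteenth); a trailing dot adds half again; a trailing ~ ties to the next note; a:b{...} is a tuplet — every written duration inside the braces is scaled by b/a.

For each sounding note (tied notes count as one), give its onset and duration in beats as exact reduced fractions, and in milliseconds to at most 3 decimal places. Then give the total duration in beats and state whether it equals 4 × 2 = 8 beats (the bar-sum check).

1) 0.0ms=0b +144.578ms=2/5b
2) 144.578ms=2/5b +144.578ms=2/5b
3) 289.157ms=4/5b +144.578ms=2/5b
4) 433.735ms=6/5b +144.578ms=2/5b
5) 578.313ms=8/5b +144.578ms=2/5b
6) 722.892ms=2b +120.482ms=1/3b
7) 843.373ms=7/3b +120.482ms=1/3b
8) 963.855ms=8/3b +120.482ms=1/3b
9) 1084.337ms=3b +361.446ms=1b
10) 1445.783ms=4b +542.169ms=3/2b
11) 1987.952ms=11/2b +90.361ms=1/4b
12) 2078.313ms=23/4b +90.361ms=1/4b
13) 2168.675ms=6b +361.446ms=1b
14) 2530.12ms=7b +361.446ms=1b
Σ=8b of 8 (166bpm 2/4) — PASS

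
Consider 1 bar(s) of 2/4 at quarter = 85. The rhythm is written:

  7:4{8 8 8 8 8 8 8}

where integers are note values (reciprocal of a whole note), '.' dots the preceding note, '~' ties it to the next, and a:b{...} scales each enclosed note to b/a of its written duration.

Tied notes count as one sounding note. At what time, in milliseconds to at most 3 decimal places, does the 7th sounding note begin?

note 7 onset = 12/7b = 1210.084ms

1. 0.0ms @ 0 + 201.681ms (2/7)
2. 201.681ms @ 2/7 + 201.681ms (2/7)
3. 403.361ms @ 4/7 + 201.681ms (2/7)
4. 605.042ms @ 6/7 + 201.681ms (2/7)
5. 806.723ms @ 8/7 + 201.681ms (2/7)
6. 1008.403ms @ 10/7 + 201.681ms (2/7)
7. 1210.084ms @ 12/7 + 201.681ms (2/7)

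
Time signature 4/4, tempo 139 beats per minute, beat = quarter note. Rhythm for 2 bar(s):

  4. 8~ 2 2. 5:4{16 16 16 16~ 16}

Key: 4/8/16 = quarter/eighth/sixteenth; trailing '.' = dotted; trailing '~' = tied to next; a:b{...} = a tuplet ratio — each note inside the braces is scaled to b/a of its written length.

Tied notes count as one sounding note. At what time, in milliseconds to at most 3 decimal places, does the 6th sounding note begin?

1. 0.0ms @ 0 + 647.482ms (3/2)
2. 647.482ms @ 3/2 + 1079.137ms (5/2)
3. 1726.619ms @ 4 + 1294.964ms (3)
4. 3021.583ms @ 7 + 86.331ms (1/5)
5. 3107.914ms @ 36/5 + 86.331ms (1/5)
6. 3194.245ms @ 37/5 + 86.331ms (1/5)
7. 3280.576ms @ 38/5 + 172.662ms (2/5)

note 6 onset = 37/5b = 3194.245ms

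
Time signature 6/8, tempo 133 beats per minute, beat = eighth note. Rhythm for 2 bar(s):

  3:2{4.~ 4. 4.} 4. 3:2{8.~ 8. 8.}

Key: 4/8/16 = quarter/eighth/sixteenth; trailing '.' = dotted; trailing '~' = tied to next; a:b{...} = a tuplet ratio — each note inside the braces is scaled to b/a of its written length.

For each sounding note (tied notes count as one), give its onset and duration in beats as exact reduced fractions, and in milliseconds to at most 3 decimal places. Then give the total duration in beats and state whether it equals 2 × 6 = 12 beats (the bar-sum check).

1) 0.0ms=0b +1804.511ms=4b
2) 1804.511ms=4b +902.256ms=2b
3) 2706.767ms=6b +1353.383ms=3b
4) 4060.15ms=9b +902.256ms=2b
5) 4962.406ms=11b +451.128ms=1b
Σ=12b of 12 (133bpm 6/8) — PASS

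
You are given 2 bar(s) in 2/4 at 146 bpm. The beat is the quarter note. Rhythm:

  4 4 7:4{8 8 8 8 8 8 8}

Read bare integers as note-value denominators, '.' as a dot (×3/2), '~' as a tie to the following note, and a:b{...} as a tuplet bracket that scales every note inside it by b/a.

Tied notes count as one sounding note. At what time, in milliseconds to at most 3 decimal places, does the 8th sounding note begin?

note 8 onset = 24/7b = 1409.002ms

1. 0.0ms @ 0 + 410.959ms (1)
2. 410.959ms @ 1 + 410.959ms (1)
3. 821.918ms @ 2 + 117.417ms (2/7)
4. 939.335ms @ 16/7 + 117.417ms (2/7)
5. 1056.751ms @ 18/7 + 117.417ms (2/7)
6. 1174.168ms @ 20/7 + 117.417ms (2/7)
7. 1291.585ms @ 22/7 + 117.417ms (2/7)
8. 1409.002ms @ 24/7 + 117.417ms (2/7)
9. 1526.419ms @ 26/7 + 117.417ms (2/7)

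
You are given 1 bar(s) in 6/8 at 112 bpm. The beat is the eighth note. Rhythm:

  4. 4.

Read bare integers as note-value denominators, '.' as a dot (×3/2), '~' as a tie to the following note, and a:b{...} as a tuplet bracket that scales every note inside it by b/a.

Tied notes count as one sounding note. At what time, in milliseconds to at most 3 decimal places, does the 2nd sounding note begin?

note 2 onset = 3b = 1607.143ms

1. 0.0ms @ 0 + 1607.143ms (3)
2. 1607.143ms @ 3 + 1607.143ms (3)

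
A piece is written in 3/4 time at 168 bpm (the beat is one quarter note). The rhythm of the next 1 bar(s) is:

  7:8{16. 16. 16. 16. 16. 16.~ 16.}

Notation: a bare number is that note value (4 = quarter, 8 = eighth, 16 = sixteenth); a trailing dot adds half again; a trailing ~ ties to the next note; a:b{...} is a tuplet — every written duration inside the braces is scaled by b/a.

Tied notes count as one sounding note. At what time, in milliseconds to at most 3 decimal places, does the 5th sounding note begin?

1. 0.0ms @ 0 + 153.061ms (3/7)
2. 153.061ms @ 3/7 + 153.061ms (3/7)
3. 306.122ms @ 6/7 + 153.061ms (3/7)
4. 459.184ms @ 9/7 + 153.061ms (3/7)
5. 612.245ms @ 12/7 + 153.061ms (3/7)
6. 765.306ms @ 15/7 + 306.122ms (6/7)

note 5 onset = 12/7b = 612.245ms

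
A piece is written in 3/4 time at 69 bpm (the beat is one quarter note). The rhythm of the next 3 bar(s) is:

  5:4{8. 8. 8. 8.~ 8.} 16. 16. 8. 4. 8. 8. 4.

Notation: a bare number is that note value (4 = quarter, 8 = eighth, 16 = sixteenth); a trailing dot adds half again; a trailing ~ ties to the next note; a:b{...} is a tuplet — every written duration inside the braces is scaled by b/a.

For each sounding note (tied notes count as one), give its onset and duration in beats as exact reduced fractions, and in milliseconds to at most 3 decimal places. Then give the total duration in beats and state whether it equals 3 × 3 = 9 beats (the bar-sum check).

1) 0.0ms=0b +521.739ms=3/5b
2) 521.739ms=3/5b +521.739ms=3/5b
3) 1043.478ms=6/5b +521.739ms=3/5b
4) 1565.217ms=9/5b +1043.478ms=6/5b
5) 2608.696ms=3b +326.087ms=3/8b
6) 2934.783ms=27/8b +326.087ms=3/8b
7) 3260.87ms=15/4b +652.174ms=3/4b
8) 3913.043ms=9/2b +1304.348ms=3/2b
9) 5217.391ms=6b +652.174ms=3/4b
10) 5869.565ms=27/4b +652.174ms=3/4b
11) 6521.739ms=15/2b +1304.348ms=3/2b
Σ=9b of 9 (69bpm 3/4) — PASS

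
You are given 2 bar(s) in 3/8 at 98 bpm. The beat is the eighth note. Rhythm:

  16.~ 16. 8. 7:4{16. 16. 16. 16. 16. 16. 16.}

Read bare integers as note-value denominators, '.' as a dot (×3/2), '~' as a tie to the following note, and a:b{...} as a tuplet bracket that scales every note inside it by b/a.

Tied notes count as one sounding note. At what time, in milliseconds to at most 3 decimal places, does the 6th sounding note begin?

note 6 onset = 30/7b = 2623.907ms

1. 0.0ms @ 0 + 918.367ms (3/2)
2. 918.367ms @ 3/2 + 918.367ms (3/2)
3. 1836.735ms @ 3 + 262.391ms (3/7)
4. 2099.125ms @ 24/7 + 262.391ms (3/7)
5. 2361.516ms @ 27/7 + 262.391ms (3/7)
6. 2623.907ms @ 30/7 + 262.391ms (3/7)
7. 2886.297ms @ 33/7 + 262.391ms (3/7)
8. 3148.688ms @ 36/7 + 262.391ms (3/7)
9. 3411.079ms @ 39/7 + 262.391ms (3/7)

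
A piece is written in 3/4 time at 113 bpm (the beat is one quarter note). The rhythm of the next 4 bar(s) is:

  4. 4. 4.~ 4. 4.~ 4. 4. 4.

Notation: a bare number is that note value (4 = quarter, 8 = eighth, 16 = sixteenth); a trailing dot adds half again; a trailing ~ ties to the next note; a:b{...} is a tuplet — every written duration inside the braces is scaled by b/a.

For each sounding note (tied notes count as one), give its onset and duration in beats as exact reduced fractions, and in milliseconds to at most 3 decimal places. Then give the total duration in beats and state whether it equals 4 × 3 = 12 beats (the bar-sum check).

1) 0.0ms=0b +796.46ms=3/2b
2) 796.46ms=3/2b +796.46ms=3/2b
3) 1592.92ms=3b +1592.92ms=3b
4) 3185.841ms=6b +1592.92ms=3b
5) 4778.761ms=9b +796.46ms=3/2b
6) 5575.221ms=21/2b +796.46ms=3/2b
Σ=12b of 12 (113bpm 3/4) — PASS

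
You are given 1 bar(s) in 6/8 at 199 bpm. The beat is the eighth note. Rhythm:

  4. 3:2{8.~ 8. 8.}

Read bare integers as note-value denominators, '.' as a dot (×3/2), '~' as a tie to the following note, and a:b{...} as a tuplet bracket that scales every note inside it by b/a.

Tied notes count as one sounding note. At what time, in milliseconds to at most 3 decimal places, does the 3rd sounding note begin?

note 3 onset = 5b = 1507.538ms

1. 0.0ms @ 0 + 904.523ms (3)
2. 904.523ms @ 3 + 603.015ms (2)
3. 1507.538ms @ 5 + 301.508ms (1)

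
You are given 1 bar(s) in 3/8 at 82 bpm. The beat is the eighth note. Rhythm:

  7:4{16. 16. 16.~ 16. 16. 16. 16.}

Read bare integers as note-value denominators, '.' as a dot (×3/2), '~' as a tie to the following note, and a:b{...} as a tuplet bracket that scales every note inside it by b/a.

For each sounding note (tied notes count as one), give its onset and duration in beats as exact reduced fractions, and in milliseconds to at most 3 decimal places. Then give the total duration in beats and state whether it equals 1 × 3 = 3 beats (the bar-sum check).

1) 0.0ms=0b +313.589ms=3/7b
2) 313.589ms=3/7b +313.589ms=3/7b
3) 627.178ms=6/7b +627.178ms=6/7b
4) 1254.355ms=12/7b +313.589ms=3/7b
5) 1567.944ms=15/7b +313.589ms=3/7b
6) 1881.533ms=18/7b +313.589ms=3/7b
Σ=3b of 3 (82bpm 3/8) — PASS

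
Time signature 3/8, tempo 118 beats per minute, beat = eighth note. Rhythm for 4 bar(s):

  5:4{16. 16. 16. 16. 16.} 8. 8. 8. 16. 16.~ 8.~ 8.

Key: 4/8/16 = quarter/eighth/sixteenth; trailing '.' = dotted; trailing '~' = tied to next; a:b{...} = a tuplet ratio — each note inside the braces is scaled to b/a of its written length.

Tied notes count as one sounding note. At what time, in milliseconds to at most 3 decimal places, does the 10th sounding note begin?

note 10 onset = 33/4b = 4194.915ms

1. 0.0ms @ 0 + 305.085ms (3/5)
2. 305.085ms @ 3/5 + 305.085ms (3/5)
3. 610.169ms @ 6/5 + 305.085ms (3/5)
4. 915.254ms @ 9/5 + 305.085ms (3/5)
5. 1220.339ms @ 12/5 + 305.085ms (3/5)
6. 1525.424ms @ 3 + 762.712ms (3/2)
7. 2288.136ms @ 9/2 + 762.712ms (3/2)
8. 3050.847ms @ 6 + 762.712ms (3/2)
9. 3813.559ms @ 15/2 + 381.356ms (3/4)
10. 4194.915ms @ 33/4 + 1906.78ms (15/4)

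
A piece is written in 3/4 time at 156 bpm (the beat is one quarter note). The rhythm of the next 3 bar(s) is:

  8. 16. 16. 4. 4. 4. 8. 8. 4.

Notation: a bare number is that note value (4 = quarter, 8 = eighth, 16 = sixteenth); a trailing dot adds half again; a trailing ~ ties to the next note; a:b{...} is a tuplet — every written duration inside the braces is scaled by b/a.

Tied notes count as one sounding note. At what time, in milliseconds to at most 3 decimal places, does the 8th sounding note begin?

1. 0.0ms @ 0 + 288.462ms (3/4)
2. 288.462ms @ 3/4 + 144.231ms (3/8)
3. 432.692ms @ 9/8 + 144.231ms (3/8)
4. 576.923ms @ 3/2 + 576.923ms (3/2)
5. 1153.846ms @ 3 + 576.923ms (3/2)
6. 1730.769ms @ 9/2 + 576.923ms (3/2)
7. 2307.692ms @ 6 + 288.462ms (3/4)
8. 2596.154ms @ 27/4 + 288.462ms (3/4)
9. 2884.615ms @ 15/2 + 576.923ms (3/2)

note 8 onset = 27/4b = 2596.154ms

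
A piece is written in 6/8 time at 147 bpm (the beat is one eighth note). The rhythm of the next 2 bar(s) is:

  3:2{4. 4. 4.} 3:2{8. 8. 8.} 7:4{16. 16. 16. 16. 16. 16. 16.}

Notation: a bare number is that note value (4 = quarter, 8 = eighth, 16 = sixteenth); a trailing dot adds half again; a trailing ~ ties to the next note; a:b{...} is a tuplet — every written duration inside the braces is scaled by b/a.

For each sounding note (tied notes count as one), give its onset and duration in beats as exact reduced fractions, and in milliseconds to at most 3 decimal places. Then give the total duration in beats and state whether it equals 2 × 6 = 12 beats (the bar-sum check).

1) 0.0ms=0b +816.327ms=2b
2) 816.327ms=2b +816.327ms=2b
3) 1632.653ms=4b +816.327ms=2b
4) 2448.98ms=6b +408.163ms=1b
5) 2857.143ms=7b +408.163ms=1b
6) 3265.306ms=8b +408.163ms=1b
7) 3673.469ms=9b +174.927ms=3/7b
8) 3848.397ms=66/7b +174.927ms=3/7b
9) 4023.324ms=69/7b +174.927ms=3/7b
10) 4198.251ms=72/7b +174.927ms=3/7b
11) 4373.178ms=75/7b +174.927ms=3/7b
12) 4548.105ms=78/7b +174.927ms=3/7b
13) 4723.032ms=81/7b +174.927ms=3/7b
Σ=12b of 12 (147bpm 6/8) — PASS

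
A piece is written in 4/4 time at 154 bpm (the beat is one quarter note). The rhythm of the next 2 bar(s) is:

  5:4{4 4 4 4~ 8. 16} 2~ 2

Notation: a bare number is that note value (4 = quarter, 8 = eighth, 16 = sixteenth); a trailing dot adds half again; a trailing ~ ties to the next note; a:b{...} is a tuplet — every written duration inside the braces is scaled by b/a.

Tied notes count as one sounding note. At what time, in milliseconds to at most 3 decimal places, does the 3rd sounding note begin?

1. 0.0ms @ 0 + 311.688ms (4/5)
2. 311.688ms @ 4/5 + 311.688ms (4/5)
3. 623.377ms @ 8/5 + 311.688ms (4/5)
4. 935.065ms @ 12/5 + 545.455ms (7/5)
5. 1480.519ms @ 19/5 + 77.922ms (1/5)
6. 1558.442ms @ 4 + 1558.442ms (4)

note 3 onset = 8/5b = 623.377ms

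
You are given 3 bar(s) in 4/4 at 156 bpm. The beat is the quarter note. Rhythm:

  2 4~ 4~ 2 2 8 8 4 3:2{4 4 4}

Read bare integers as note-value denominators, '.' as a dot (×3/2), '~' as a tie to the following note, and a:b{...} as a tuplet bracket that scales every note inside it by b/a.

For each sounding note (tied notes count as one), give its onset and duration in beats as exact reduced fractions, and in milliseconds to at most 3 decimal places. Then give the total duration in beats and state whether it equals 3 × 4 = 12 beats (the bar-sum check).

1) 0.0ms=0b +769.231ms=2b
2) 769.231ms=2b +1538.462ms=4b
3) 2307.692ms=6b +769.231ms=2b
4) 3076.923ms=8b +192.308ms=1/2b
5) 3269.231ms=17/2b +192.308ms=1/2b
6) 3461.538ms=9b +384.615ms=1b
7) 3846.154ms=10b +256.41ms=2/3b
8) 4102.564ms=32/3b +256.41ms=2/3b
9) 4358.974ms=34/3b +256.41ms=2/3b
Σ=12b of 12 (156bpm 4/4) — PASS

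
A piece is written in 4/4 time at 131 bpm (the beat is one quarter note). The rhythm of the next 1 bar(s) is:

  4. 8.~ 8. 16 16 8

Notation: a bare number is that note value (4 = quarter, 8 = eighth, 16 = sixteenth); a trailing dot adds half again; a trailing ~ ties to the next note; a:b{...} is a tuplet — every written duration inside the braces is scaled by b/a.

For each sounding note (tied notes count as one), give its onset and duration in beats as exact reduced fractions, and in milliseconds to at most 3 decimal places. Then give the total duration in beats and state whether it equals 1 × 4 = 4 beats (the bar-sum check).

1) 0.0ms=0b +687.023ms=3/2b
2) 687.023ms=3/2b +687.023ms=3/2b
3) 1374.046ms=3b +114.504ms=1/4b
4) 1488.55ms=13/4b +114.504ms=1/4b
5) 1603.053ms=7/2b +229.008ms=1/2b
Σ=4b of 4 (131bpm 4/4) — PASS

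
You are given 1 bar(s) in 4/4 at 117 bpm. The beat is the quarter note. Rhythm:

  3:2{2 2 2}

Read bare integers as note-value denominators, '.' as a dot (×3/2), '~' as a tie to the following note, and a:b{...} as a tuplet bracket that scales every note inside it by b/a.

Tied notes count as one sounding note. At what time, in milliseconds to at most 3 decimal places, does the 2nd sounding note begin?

note 2 onset = 4/3b = 683.761ms

1. 0.0ms @ 0 + 683.761ms (4/3)
2. 683.761ms @ 4/3 + 683.761ms (4/3)
3. 1367.521ms @ 8/3 + 683.761ms (4/3)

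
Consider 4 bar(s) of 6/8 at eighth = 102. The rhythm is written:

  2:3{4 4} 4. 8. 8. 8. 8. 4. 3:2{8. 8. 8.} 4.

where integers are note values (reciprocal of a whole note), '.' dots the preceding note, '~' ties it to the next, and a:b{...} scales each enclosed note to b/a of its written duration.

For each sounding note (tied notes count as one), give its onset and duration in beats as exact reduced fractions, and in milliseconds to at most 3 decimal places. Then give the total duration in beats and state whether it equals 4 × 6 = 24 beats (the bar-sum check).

1) 0.0ms=0b +1764.706ms=3b
2) 1764.706ms=3b +1764.706ms=3b
3) 3529.412ms=6b +1764.706ms=3b
4) 5294.118ms=9b +882.353ms=3/2b
5) 6176.471ms=21/2b +882.353ms=3/2b
6) 7058.824ms=12b +882.353ms=3/2b
7) 7941.176ms=27/2b +882.353ms=3/2b
8) 8823.529ms=15b +1764.706ms=3b
9) 10588.235ms=18b +588.235ms=1b
10) 11176.471ms=19b +588.235ms=1b
11) 11764.706ms=20b +588.235ms=1b
12) 12352.941ms=21b +1764.706ms=3b
Σ=24b of 24 (102bpm 6/8) — PASS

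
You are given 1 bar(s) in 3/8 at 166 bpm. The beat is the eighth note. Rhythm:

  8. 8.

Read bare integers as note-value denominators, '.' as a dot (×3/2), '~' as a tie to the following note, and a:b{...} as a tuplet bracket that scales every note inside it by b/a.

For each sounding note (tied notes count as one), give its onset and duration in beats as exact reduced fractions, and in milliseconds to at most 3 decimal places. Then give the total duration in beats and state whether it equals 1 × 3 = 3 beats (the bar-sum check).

1) 0.0ms=0b +542.169ms=3/2b
2) 542.169ms=3/2b +542.169ms=3/2b
Σ=3b of 3 (166bpm 3/8) — PASS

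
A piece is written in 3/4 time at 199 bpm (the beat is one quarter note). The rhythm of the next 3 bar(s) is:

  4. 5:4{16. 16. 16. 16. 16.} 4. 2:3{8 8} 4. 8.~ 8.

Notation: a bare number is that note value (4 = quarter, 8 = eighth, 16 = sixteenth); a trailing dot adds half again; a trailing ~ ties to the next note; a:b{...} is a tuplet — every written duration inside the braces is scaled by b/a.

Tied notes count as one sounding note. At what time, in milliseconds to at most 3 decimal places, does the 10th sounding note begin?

1. 0.0ms @ 0 + 452.261ms (3/2)
2. 452.261ms @ 3/2 + 90.452ms (3/10)
3. 542.714ms @ 9/5 + 90.452ms (3/10)
4. 633.166ms @ 21/10 + 90.452ms (3/10)
5. 723.618ms @ 12/5 + 90.452ms (3/10)
6. 814.07ms @ 27/10 + 90.452ms (3/10)
7. 904.523ms @ 3 + 452.261ms (3/2)
8. 1356.784ms @ 9/2 + 226.131ms (3/4)
9. 1582.915ms @ 21/4 + 226.131ms (3/4)
10. 1809.045ms @ 6 + 452.261ms (3/2)
11. 2261.307ms @ 15/2 + 452.261ms (3/2)

note 10 onset = 6b = 1809.045ms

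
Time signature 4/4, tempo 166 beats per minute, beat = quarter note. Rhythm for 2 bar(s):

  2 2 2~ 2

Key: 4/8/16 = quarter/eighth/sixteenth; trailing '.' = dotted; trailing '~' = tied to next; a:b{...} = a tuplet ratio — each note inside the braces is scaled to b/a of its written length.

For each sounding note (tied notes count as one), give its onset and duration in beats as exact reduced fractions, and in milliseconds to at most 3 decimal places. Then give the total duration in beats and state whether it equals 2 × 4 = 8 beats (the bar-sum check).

1) 0.0ms=0b +722.892ms=2b
2) 722.892ms=2b +722.892ms=2b
3) 1445.783ms=4b +1445.783ms=4b
Σ=8b of 8 (166bpm 4/4) — PASS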